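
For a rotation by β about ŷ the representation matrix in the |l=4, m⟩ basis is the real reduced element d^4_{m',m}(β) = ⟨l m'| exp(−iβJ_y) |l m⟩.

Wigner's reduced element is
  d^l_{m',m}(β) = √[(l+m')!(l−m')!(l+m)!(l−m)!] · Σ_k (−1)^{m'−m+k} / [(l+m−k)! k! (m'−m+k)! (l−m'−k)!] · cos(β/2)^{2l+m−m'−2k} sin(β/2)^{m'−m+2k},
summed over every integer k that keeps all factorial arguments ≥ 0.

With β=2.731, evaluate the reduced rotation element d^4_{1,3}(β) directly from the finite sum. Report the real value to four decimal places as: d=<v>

d=-0.0204

d^4_{1,3}(β=2.731) via Wigner's sum:
c=cos(2.731/2)=0.203857, s=sin(2.731/2)=0.979001; N=√[120·6·5040·1]=1904.940944
k∈{2,3} keeps every argument non-negative
  k=2: (−1)^0·1904.9409/(240)·0.2039^6·0.9790^2 = +0.000546
  k=3: (−1)^1·1904.9409/(144)·0.2039^4·0.9790^4 = -0.020987
d^4_{1,3}(2.731) = +0.000546 -0.020987 = -0.020441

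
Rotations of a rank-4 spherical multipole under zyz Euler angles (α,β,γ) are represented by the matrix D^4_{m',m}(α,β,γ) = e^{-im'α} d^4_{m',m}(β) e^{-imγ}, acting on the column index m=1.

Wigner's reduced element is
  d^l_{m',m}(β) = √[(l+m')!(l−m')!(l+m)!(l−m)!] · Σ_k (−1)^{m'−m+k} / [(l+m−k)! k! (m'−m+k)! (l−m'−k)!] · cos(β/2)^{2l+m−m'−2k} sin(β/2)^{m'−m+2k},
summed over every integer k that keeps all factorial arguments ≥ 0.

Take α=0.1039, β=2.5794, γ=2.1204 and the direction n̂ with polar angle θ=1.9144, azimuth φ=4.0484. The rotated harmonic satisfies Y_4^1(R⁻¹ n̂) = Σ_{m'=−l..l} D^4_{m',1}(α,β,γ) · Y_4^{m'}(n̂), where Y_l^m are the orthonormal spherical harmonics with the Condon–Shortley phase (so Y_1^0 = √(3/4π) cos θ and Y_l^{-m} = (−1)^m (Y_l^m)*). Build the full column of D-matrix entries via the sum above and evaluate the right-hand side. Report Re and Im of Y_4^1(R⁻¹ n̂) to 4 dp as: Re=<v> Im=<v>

Need the full column D^4_{m',1} for m'=−4..4 at α=0.1039, β=2.5794, γ=2.1204.
cos(β/2)=0.277409, sin(β/2)=0.960752
d^4_{-4,1}: single k=5 term ⇒ +0.130771;  D = -0.017471-0.129599i
d^4_{-3,1}: k∈[4..5] ⇒ +0.066749 -0.480374 = -0.413624;  D = +0.097477+0.401974i
d^4_{-2,1}: k∈[3..5] ⇒ +0.020604 -0.370702 +0.889274 = +0.539176;  D = -0.180725-0.507986i
d^4_{-1,1}: k∈[2..5] ⇒ +0.004207 -0.151373 +0.907821 -0.725922 = +0.034732;  D = -0.014973-0.031339i
d^4_{0,1}: k∈[1..4] ⇒ +0.000543 -0.039093 +0.468905 -0.937377 = -0.507023;  D = +0.264843+0.432354i
d^4_{1,1}: k∈[0..3] ⇒ +0.000035 -0.006310 +0.151373 -0.605214 = -0.460116;  D = +0.279737+0.365313i
d^4_{2,1}: k∈[0..2] ⇒ -0.000515 +0.030906 -0.247135 = -0.216744;  D = +0.148911+0.157491i
d^4_{3,1}: k∈[0..1] ⇒ +0.003339 -0.066749 = -0.063410;  D = +0.048109+0.041309i
d^4_{4,1}: single k=0 term ⇒ -0.010903;  D = +0.008964+0.006206i
Y_4^{m'}(θ=1.9144,φ=4.0484) and Σ D·Y over m':
  (-0.0175-0.1296i)·(-0.3076+0.1623i)  (+0.0975+0.4020i)·(-0.3212-0.1439i)  (-0.1807-0.5080i)·(+0.0147+0.0592i)  (-0.0150-0.0313i)·(-0.2040+0.2606i)  (+0.2648+0.4324i)·(+0.0049+0.0000i)  (+0.2797+0.3653i)·(+0.2040+0.2606i)  (+0.1489+0.1575i)·(+0.0147-0.0592i)  (+0.0481+0.0413i)·(+0.3212-0.1439i)  (+0.0090+0.0062i)·(-0.3076-0.1623i)
Y_4^1(R⁻¹ n̂) = +0.085856+0.024243i

Re=0.0859 Im=0.0242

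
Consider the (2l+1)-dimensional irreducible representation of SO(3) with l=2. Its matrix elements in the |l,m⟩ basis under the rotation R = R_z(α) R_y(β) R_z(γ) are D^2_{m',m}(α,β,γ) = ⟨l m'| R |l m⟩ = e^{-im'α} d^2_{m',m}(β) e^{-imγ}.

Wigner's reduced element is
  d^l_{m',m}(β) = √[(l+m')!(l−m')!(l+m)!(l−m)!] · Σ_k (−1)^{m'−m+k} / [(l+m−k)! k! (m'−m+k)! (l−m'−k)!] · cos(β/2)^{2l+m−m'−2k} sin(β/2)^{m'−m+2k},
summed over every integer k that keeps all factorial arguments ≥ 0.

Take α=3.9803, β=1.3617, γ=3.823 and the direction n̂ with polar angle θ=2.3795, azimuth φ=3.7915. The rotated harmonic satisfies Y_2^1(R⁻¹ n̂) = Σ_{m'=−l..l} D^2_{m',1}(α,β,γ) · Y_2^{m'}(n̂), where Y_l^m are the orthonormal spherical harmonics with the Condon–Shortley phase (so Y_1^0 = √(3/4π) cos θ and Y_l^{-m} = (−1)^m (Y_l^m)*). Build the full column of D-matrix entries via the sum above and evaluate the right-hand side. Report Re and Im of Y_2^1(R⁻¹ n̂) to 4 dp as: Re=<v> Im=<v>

Need the full column D^2_{m',1} for m'=−2..2 at α=3.9803, β=1.3617, γ=3.823.
cos(β/2)=0.777038, sin(β/2)=0.629454
d^2_{-2,1}: single k=3 term ⇒ +0.387582;  D = -0.210712-0.325300i
d^2_{-1,1}: k∈[2..3] ⇒ +0.717684 -0.156984 = +0.560700;  D = +0.553778+0.087835i
d^2_{0,1}: k∈[1..2] ⇒ +0.723379 -0.474689 = +0.248690;  D = -0.193155+0.156647i
d^2_{1,1}: k∈[0..1] ⇒ +0.364560 -0.717684 = -0.353124;  D = -0.017889+0.352671i
d^2_{2,1}: single k=0 term ⇒ -0.590637;  D = -0.418739-0.416544i
Y_2^{m'}(θ=2.3795,φ=3.7915) and Σ D·Y over m':
  (-0.2107-0.3253i)·(+0.0493-0.1774i)  (+0.5538+0.0878i)·(+0.3072-0.2335i)  (-0.1932+0.1566i)·(+0.1797+0.0000i)  (-0.0179+0.3527i)·(-0.3072-0.2335i)  (-0.4187-0.4165i)·(+0.0493+0.1774i)
Y_2^1(R⁻¹ n̂) = +0.228910-0.251796i

Re=0.2289 Im=-0.2518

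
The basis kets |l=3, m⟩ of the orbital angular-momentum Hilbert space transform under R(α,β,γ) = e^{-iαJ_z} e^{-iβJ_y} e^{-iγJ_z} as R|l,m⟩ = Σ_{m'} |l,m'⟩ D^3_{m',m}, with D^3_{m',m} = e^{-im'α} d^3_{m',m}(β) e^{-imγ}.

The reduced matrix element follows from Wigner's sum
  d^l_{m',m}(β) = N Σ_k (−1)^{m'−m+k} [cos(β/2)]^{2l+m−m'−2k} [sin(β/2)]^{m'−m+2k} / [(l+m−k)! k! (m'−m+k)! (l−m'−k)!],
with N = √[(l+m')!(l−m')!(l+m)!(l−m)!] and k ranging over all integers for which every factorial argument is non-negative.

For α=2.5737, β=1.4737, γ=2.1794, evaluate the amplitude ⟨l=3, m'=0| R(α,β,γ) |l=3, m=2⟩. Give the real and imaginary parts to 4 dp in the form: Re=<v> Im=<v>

Split into d^3_{0,2}(β=1.4737) × two z-phases.
With c≡cos(β/2)=0.740589 and s≡sin(β/2)=0.671958, N=[6·6·120·1]^{1/2}=65.726707
Admissible k: 2..3 (factorial args all ≥0)
  k=2: (−1)^0·65.7267/(12)·0.7406^4·0.6720^2 = +0.743968
  k=3: (−1)^1·65.7267/(12)·0.7406^2·0.6720^4 = -0.612470
d^3_{0,2}(1.4737) = +0.743968 -0.612470 = +0.131498
Phases: e^{-i·(0)·2.5737}=+1.000000+0.000000i, e^{-i·(2)·2.1794}=-0.346267+0.938136i ⇒ D=-0.045534+0.123363i

Re=-0.0455 Im=0.1234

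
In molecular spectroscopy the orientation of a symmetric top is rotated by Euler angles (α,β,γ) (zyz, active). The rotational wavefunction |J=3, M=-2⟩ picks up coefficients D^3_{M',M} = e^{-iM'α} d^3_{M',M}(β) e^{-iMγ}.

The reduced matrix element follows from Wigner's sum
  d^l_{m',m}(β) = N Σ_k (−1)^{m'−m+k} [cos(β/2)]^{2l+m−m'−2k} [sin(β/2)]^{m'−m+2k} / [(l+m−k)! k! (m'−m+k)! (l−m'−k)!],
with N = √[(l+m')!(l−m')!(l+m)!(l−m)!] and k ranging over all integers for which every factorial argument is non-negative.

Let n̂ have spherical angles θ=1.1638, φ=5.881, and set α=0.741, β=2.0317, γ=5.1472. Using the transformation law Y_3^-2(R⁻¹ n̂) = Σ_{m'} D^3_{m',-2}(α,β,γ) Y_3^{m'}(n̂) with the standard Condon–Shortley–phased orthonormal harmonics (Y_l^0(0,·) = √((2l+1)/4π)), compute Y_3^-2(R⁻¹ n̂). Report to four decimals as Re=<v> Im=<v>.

Need the full column D^3_{m',-2} for m'=−3..3 at α=0.741, β=2.0317, γ=5.1472.
cos(β/2)=0.526898, sin(β/2)=0.849929
d^3_{-3,-2}: single k=1 term ⇒ +0.084545;  D = +0.084444-0.004139i
d^3_{-2,-2}: k∈[0..1] ⇒ +0.021397 -0.278381 = -0.256984;  D = -0.180882+0.182544i
d^3_{-1,-2}: k∈[0..1] ⇒ -0.109148 +0.568011 = +0.458863;  D = +0.018270-0.458499i
d^3_{0,-2}: k∈[0..1] ⇒ +0.304952 -0.793493 = -0.488542;  D = +0.315166+0.373287i
d^3_{1,-2}: k∈[0..1] ⇒ -0.568011 +0.738990 = +0.170980;  D = -0.169568-0.021931i
d^3_{2,-2}: k∈[0..1] ⇒ +0.724357 -0.376960 = +0.347397;  D = -0.284269+0.199689i
d^3_{3,-2}: single k=0 term ⇒ -0.572420;  D = +0.123476-0.558943i
Y_3^{m'}(θ=1.1638,φ=5.881) and Σ D·Y over m':
  (+0.0844-0.0041i)·(+0.1151+0.3019i)  (-0.1809+0.1825i)·(+0.2366+0.2458i)  (+0.0183-0.4585i)·(-0.0591-0.0252i)  (+0.3152+0.3733i)·(-0.3274+0.0000i)  (-0.1696-0.0219i)·(+0.0591-0.0252i)  (-0.2843+0.1997i)·(+0.2366-0.2458i)  (+0.1235-0.5589i)·(-0.1151+0.3019i)
Y_3^-2(R⁻¹ n̂) = -0.066728+0.149878i

Re=-0.0667 Im=0.1499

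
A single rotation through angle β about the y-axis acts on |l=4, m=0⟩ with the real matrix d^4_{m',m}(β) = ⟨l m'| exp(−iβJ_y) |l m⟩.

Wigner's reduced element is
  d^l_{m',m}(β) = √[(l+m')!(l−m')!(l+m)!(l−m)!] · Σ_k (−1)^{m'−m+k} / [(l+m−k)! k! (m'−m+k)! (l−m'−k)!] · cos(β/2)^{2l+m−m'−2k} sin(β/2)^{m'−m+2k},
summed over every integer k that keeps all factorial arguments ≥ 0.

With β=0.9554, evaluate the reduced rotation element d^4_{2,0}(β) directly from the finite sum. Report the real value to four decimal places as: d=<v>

d=0.3513

d^4_{2,0}(β=0.9554) via Wigner's sum:
Half-angle: c=0.888055, s=0.459738. N=√(720·2·24·24)=910.735966
The bounds max(0,m−m')=0 and min(l+m,l−m')=2 give 3 terms
  k=0: (−1)^2·910.7360/(96)·0.8881^6·0.4597^2 = +0.983513
  k=1: (−1)^3·910.7360/(36)·0.8881^4·0.4597^4 = -0.702894
  k=2: (−1)^4·910.7360/(96)·0.8881^2·0.4597^6 = +0.070642
d^4_{2,0}(0.9554) = +0.983513 -0.702894 +0.070642 = +0.351261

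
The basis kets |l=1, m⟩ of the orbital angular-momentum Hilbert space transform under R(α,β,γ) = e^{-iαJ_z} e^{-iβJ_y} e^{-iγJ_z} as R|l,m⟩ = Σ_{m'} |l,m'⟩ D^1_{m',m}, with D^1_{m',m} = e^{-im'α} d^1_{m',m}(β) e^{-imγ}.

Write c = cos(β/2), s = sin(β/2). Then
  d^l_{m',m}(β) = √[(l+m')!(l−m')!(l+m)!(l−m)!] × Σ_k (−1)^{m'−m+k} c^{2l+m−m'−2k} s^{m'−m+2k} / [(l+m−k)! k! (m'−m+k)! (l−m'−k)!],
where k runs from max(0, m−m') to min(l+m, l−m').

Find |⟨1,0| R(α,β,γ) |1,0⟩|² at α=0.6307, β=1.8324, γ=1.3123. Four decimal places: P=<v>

P=0.0669

D^1_{0,0}(0.6307,1.8324,1.3123) = e^{-i·0·0.6307}·d^1_{0,0}(1.8324)·e^{-i·0·1.3123}. Compute d first:
With c≡cos(β/2)=0.608839 and s≡sin(β/2)=0.793294, N=[1·1·1·1]^{1/2}=1.000000
k: max(0,(0)−(0))=0 … min(1+(0),1−(0))=1
  k=0: (−1)^0·1.0000/(1)·0.6088^2·0.7933^0 = +0.370685
  k=1: (−1)^1·1.0000/(1)·0.6088^0·0.7933^2 = -0.629315
d^1_{0,0}(1.8324) = +0.370685 -0.629315 = -0.258630
|D^1_{0,0}|² = |d^1_{0,0}(β)|² = (-0.258630)² = 0.066889 (the z-rotation phases have unit modulus)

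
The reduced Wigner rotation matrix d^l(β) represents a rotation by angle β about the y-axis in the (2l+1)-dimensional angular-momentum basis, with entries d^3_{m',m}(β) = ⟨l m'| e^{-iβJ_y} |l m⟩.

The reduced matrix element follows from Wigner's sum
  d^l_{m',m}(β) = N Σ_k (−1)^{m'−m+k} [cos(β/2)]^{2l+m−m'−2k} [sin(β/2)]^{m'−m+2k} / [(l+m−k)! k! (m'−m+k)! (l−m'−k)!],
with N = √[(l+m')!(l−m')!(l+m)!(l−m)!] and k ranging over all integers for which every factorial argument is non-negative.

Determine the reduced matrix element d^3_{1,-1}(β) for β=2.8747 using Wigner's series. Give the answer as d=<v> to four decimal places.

d^3_{1,-1}(β=2.8747) via Wigner's sum:
Half-angle: c=0.133051, s=0.991109. N=√(24·2·2·24)=48.000000
k: max(0,(-1)−(1))=0 … min(3+(-1),3−(1))=2
  k=0: (−1)^2·48.0000/(8)·0.1331^4·0.9911^2 = +0.001847
  k=1: (−1)^3·48.0000/(6)·0.1331^2·0.9911^4 = -0.136650
  k=2: (−1)^4·48.0000/(48)·0.1331^0·0.9911^6 = +0.947827
d^3_{1,-1}(2.8747) = +0.001847 -0.136650 +0.947827 = +0.813024

d=0.8130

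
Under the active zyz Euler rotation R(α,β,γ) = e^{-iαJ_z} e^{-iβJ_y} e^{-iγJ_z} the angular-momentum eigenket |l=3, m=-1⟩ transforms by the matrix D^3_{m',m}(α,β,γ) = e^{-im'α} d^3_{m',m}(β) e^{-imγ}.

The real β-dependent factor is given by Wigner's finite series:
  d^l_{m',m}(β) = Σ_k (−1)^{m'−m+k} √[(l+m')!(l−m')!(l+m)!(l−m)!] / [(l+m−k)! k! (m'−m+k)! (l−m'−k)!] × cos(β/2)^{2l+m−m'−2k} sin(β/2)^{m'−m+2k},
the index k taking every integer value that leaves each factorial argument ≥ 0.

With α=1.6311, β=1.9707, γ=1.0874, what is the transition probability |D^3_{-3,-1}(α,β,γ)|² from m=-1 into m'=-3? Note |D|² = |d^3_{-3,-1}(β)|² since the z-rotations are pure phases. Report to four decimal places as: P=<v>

P=0.0629

D^3_{-3,-1}(1.6311,1.9707,1.0874) = e^{-i·-3·1.6311}·d^3_{-3,-1}(1.9707)·e^{-i·-1·1.0874}. Compute d first:
Half-angle: c=0.552571, s=0.833466. N=√(1·720·2·24)=185.903201
k: max(0,(-1)−(-3))=2 … min(3+(-1),3−(-3))=2
  k=2: (−1)^0·185.9032/(48)·0.5526^4·0.8335^2 = +0.250827
d^3_{-3,-1}(1.9707) = +0.250827
|D^3_{-3,-1}|² = |d^3_{-3,-1}(β)|² = (+0.250827)² = 0.062914 (the z-rotation phases have unit modulus)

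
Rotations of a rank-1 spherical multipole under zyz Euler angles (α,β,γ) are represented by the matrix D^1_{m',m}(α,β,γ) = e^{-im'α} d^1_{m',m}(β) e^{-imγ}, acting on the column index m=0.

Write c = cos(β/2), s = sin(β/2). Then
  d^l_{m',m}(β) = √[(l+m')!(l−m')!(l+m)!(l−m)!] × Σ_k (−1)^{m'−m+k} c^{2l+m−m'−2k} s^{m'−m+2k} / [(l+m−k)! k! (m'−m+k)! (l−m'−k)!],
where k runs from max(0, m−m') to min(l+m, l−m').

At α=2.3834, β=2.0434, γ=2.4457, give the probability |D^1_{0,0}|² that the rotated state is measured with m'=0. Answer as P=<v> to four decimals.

P=0.2072

Split into d^1_{0,0}(β=2.0434) × two z-phases.
With c≡cos(β/2)=0.521917 and s≡sin(β/2)=0.852997, N=[1·1·1·1]^{1/2}=1.000000
k: max(0,(0)−(0))=0 … min(1+(0),1−(0))=1
  k=0: (−1)^0·1.0000/(1)·0.5219^2·0.8530^0 = +0.272397
  k=1: (−1)^1·1.0000/(1)·0.5219^0·0.8530^2 = -0.727603
d^1_{0,0}(2.0434) = +0.272397 -0.727603 = -0.455206
|D^1_{0,0}|² = |d^1_{0,0}(β)|² = (-0.455206)² = 0.207213 (the z-rotation phases have unit modulus)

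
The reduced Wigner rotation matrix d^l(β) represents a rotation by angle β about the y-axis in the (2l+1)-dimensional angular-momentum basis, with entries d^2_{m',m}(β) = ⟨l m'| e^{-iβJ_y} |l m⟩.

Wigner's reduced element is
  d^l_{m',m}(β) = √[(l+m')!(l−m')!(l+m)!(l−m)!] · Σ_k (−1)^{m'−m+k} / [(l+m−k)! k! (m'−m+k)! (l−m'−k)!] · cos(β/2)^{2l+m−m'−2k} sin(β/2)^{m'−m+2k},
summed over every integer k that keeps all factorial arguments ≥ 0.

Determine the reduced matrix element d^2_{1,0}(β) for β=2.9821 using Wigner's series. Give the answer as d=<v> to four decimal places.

d^2_{1,0}(β=2.9821) via Wigner's sum:
c=cos(2.9821/2)=0.079662, s=sin(2.9821/2)=0.996822; N=√[6·1·2·2]=4.898979
Admissible k: 0..1 (factorial args all ≥0)
  k=0: (−1)^1·4.8990/(2)·0.0797^3·0.9968^1 = -0.001234
  k=1: (−1)^2·4.8990/(2)·0.0797^1·0.9968^3 = +0.193276
d^2_{1,0}(2.9821) = -0.001234 +0.193276 = +0.192042

d=0.1920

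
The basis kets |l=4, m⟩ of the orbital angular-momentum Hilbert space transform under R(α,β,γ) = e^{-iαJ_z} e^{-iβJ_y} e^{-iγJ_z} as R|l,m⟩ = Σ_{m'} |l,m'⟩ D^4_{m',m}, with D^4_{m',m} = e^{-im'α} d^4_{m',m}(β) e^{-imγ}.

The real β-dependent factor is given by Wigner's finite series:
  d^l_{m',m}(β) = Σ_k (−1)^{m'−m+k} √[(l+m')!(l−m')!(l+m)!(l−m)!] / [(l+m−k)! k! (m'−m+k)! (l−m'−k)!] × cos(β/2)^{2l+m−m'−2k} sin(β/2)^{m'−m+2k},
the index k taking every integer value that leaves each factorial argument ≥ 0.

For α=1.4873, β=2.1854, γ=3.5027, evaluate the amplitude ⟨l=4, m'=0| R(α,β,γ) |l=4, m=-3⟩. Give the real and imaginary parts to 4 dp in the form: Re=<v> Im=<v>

First d^4_{0,-3}(β=2.1854), then the phase factors e^{-i(0)α} and e^{-i(-3)γ}:
Half-angle: c=0.460090, s=0.887872. N=√(24·24·1·5040)=1703.830978
k∈{0,1} keeps every argument non-negative
  k=0: (−1)^3·1703.8310/(144)·0.4601^5·0.8879^3 = -0.170737
  k=1: (−1)^4·1703.8310/(144)·0.4601^3·0.8879^5 = +0.635835
d^4_{0,-3}(2.1854) = -0.170737 +0.635835 = +0.465098
D = (+1.000000+0.000000i)·(+0.465098)·(-0.468396-0.883519i) = -0.217850-0.410923i

Re=-0.2178 Im=-0.4109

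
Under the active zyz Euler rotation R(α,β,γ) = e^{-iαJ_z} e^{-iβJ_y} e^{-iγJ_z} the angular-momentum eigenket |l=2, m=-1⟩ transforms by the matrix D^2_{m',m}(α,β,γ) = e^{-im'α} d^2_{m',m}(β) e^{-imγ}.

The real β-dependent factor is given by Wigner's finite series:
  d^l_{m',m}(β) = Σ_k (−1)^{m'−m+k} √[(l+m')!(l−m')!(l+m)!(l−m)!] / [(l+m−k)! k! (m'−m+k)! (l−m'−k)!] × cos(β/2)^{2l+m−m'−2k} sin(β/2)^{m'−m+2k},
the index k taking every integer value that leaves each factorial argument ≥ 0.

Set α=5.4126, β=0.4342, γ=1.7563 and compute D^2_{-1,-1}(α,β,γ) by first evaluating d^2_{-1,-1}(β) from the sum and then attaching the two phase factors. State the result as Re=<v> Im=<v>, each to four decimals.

Split into d^2_{-1,-1}(β=0.4342) × two z-phases.
c=cos(0.4342/2)=0.976526, s=sin(0.4342/2)=0.215399; N=√[1·6·1·6]=6.000000
k∈{0,1} keeps every argument non-negative
  k=0: (−1)^0·6.0000/(6)·0.9765^4·0.2154^0 = +0.909360
  k=1: (−1)^1·6.0000/(2)·0.9765^2·0.2154^2 = -0.132732
d^2_{-1,-1}(0.4342) = +0.909360 -0.132732 = +0.776628
Attach z-rotation phases: D = e^{-i(-1)(5.4126)}·(+0.776628)·e^{-i(-1)(1.7563)} = +0.491401+0.601395i

Re=0.4914 Im=0.6014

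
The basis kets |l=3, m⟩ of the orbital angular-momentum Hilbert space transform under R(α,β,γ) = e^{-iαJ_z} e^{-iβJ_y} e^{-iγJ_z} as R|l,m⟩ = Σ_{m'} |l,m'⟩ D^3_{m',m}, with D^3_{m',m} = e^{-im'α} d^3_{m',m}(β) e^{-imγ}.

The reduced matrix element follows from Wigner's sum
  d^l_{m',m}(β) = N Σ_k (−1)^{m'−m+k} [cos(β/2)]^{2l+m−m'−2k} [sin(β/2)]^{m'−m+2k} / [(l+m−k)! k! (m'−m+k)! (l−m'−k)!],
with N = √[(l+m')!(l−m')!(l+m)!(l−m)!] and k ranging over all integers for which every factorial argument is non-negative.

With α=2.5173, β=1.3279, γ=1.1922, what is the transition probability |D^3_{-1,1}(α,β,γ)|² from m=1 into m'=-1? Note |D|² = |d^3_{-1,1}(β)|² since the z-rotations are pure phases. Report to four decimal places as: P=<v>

First d^3_{-1,1}(β=1.3279), then the phase factors e^{-i(-1)α} and e^{-i(1)γ}:
c=cos(1.3279/2)=0.787564, s=sin(1.3279/2)=0.616233; N=√[2·24·24·2]=48.000000
Admissible k: 2..4 (factorial args all ≥0)
  k=2: (−1)^0·48.0000/(8)·0.7876^4·0.6162^2 = +0.876566
  k=3: (−1)^1·48.0000/(6)·0.7876^2·0.6162^4 = -0.715551
  k=4: (−1)^2·48.0000/(48)·0.7876^0·0.6162^6 = +0.054761
d^3_{-1,1}(1.3279) = +0.876566 -0.715551 +0.054761 = +0.215775
|D^3_{-1,1}|² = |d^3_{-1,1}(β)|² = (+0.215775)² = 0.046559 (the z-rotation phases have unit modulus)

P=0.0466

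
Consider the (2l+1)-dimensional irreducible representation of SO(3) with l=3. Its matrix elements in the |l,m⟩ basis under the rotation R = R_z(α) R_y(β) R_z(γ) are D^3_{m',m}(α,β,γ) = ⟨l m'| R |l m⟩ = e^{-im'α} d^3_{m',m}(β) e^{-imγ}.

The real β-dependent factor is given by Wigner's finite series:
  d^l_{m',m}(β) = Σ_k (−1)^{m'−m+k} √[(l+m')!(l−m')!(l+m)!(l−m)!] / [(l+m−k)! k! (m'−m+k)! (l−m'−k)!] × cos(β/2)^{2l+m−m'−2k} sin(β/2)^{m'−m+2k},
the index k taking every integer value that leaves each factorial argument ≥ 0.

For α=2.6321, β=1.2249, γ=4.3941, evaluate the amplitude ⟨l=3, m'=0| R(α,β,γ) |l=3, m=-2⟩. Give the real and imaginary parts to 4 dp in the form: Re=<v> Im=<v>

Re=-0.3304 Im=0.2442

D^3_{0,-2}(2.6321,1.2249,4.3941) = e^{-i·0·2.6321}·d^3_{0,-2}(1.2249)·e^{-i·-2·4.3941}. Compute d first:
c=cos(1.2249/2)=0.818242, s=sin(1.2249/2)=0.574874; N=√[6·6·1·120]=65.726707
k∈{0,1} keeps every argument non-negative
  k=0: (−1)^2·65.7267/(12)·0.8182^4·0.5749^2 = +0.811396
  k=1: (−1)^3·65.7267/(12)·0.8182^2·0.5749^4 = -0.400511
d^3_{0,-2}(1.2249) = +0.811396 -0.400511 = +0.410885
Attach z-rotation phases: D = e^{-i(0)(2.6321)}·(+0.410885)·e^{-i(-2)(4.3941)} = -0.330407+0.244249i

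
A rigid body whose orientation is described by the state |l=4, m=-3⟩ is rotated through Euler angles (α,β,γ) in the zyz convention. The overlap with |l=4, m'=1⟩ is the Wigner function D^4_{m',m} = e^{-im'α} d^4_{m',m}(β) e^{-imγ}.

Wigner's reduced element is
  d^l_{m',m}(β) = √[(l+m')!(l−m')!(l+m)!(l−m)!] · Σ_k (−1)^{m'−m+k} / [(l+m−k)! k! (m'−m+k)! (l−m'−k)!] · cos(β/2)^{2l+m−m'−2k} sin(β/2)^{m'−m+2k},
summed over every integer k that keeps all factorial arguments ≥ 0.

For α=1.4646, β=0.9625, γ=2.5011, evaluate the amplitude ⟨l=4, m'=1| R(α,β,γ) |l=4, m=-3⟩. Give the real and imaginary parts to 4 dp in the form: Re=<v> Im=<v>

Re=0.3043 Im=-0.0759

Split into d^4_{1,-3}(β=0.9625) × two z-phases.
With c≡cos(β/2)=0.886417 and s≡sin(β/2)=0.462888, N=[120·6·1·5040]^{1/2}=1904.940944
k∈{0,1} keeps every argument non-negative
  k=0: (−1)^4·1904.9409/(144)·0.8864^4·0.4629^4 = +0.374950
  k=1: (−1)^5·1904.9409/(240)·0.8864^2·0.4629^6 = -0.061348
d^4_{1,-3}(0.9625) = +0.374950 -0.061348 = +0.313602
Phases: e^{-i·(1)·1.4646}=+0.105997-0.994366i, e^{-i·(-3)·2.5011}=+0.343538+0.939139i ⇒ D=+0.304276-0.075910i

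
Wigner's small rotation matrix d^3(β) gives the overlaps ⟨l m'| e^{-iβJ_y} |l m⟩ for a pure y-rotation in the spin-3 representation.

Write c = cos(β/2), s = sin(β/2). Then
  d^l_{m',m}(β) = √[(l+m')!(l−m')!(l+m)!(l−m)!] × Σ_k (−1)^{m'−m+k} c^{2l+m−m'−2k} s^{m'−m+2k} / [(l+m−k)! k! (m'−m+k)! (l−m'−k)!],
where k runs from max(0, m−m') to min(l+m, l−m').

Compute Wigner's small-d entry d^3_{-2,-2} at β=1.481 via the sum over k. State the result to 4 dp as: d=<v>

d=-0.5138

d^3_{-2,-2}(β=1.481) via Wigner's sum:
Half-angle: c=0.738131, s=0.674657. N=√(1·120·1·120)=120.000000
k∈{0,1} keeps every argument non-negative
  k=0: (−1)^0·120.0000/(120)·0.7381^6·0.6747^0 = +0.161734
  k=1: (−1)^1·120.0000/(24)·0.7381^4·0.6747^2 = -0.675571
d^3_{-2,-2}(1.481) = +0.161734 -0.675571 = -0.513836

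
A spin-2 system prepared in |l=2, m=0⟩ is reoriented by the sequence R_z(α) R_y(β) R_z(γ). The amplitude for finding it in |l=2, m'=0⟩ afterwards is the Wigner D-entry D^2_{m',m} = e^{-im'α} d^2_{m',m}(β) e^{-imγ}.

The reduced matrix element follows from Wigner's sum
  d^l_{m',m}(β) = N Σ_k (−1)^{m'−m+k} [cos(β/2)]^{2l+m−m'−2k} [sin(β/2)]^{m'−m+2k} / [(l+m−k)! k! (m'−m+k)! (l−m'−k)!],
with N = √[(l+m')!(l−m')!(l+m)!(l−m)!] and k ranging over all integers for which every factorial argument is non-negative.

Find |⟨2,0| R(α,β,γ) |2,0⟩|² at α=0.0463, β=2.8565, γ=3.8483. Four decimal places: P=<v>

P=0.7768

Split into d^2_{0,0}(β=2.8565) × two z-phases.
c=cos(2.8565/2)=0.142064, s=sin(2.8565/2)=0.989857; N=√[2·2·2·2]=4.000000
k: max(0,(0)−(0))=0 … min(2+(0),2−(0))=2
  k=0: (−1)^0·4.0000/(4)·0.1421^4·0.9899^0 = +0.000407
  k=1: (−1)^1·4.0000/(1)·0.1421^2·0.9899^2 = -0.079100
  k=2: (−1)^2·4.0000/(4)·0.1421^0·0.9899^4 = +0.960043
d^2_{0,0}(2.8565) = +0.000407 -0.079100 +0.960043 = +0.881351
|D^2_{0,0}|² = |d^2_{0,0}(β)|² = (+0.881351)² = 0.776779 (the z-rotation phases have unit modulus)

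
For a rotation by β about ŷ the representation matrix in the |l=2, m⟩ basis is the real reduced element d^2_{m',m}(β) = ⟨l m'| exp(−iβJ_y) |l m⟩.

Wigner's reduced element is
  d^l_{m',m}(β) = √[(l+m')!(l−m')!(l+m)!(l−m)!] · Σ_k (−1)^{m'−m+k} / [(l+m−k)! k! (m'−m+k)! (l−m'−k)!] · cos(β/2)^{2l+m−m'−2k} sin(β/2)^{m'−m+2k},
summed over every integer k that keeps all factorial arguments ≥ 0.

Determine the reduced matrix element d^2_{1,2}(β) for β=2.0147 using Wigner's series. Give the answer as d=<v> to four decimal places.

d^2_{1,2}(β=2.0147) via Wigner's sum:
With c≡cos(β/2)=0.534103 and s≡sin(β/2)=0.845419, N=[6·1·24·1]^{1/2}=12.000000
The bounds max(0,m−m')=1 and min(l+m,l−m')=1 give 1 term
  k=1: (−1)^0·12.0000/(6)·0.5341^3·0.8454^1 = +0.257619
d^2_{1,2}(2.0147) = +0.257619

d=0.2576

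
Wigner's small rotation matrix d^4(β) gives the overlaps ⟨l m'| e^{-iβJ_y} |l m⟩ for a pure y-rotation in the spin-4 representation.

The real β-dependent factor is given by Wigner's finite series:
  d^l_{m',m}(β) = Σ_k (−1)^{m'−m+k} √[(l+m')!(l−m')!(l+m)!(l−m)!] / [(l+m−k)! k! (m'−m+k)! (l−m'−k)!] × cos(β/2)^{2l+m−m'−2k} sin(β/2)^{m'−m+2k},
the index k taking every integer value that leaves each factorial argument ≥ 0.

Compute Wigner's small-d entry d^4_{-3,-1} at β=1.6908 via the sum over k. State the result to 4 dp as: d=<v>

d=-0.4244

d^4_{-3,-1}(β=1.6908) via Wigner's sum:
Half-angle: c=0.663432, s=0.748237. N=√(1·5040·6·120)=1904.940944
The bounds max(0,m−m')=2 and min(l+m,l−m')=3 give 2 terms
  k=2: (−1)^0·1904.9409/(240)·0.6634^6·0.7482^2 = +0.378902
  k=3: (−1)^1·1904.9409/(144)·0.6634^4·0.7482^4 = -0.803268
d^4_{-3,-1}(1.6908) = +0.378902 -0.803268 = -0.424366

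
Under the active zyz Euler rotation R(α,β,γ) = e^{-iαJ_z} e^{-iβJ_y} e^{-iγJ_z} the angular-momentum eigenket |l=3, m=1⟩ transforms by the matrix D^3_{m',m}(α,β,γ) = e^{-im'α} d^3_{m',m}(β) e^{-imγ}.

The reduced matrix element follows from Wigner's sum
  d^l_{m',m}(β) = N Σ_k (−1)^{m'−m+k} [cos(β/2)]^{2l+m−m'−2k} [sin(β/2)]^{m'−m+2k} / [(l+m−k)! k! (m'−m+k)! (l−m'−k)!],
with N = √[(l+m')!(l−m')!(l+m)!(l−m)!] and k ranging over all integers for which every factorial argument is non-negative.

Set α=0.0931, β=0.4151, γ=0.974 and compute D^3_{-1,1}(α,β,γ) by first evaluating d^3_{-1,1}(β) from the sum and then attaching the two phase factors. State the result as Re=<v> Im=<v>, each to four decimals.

D^3_{-1,1}(0.0931,0.4151,0.974) = e^{-i·-1·0.0931}·d^3_{-1,1}(0.4151)·e^{-i·1·0.974}. Compute d first:
c=cos(0.4151/2)=0.978539, s=sin(0.4151/2)=0.206063; N=√[2·24·24·2]=48.000000
k∈{2,3,4} keeps every argument non-negative
  k=2: (−1)^0·48.0000/(8)·0.9785^4·0.2061^2 = +0.233595
  k=3: (−1)^1·48.0000/(6)·0.9785^2·0.2061^4 = -0.013812
  k=4: (−1)^2·48.0000/(48)·0.9785^0·0.2061^6 = +0.000077
d^3_{-1,1}(0.4151) = +0.233595 -0.013812 +0.000077 = +0.219860
D = (+0.995669+0.092966i)·(+0.219860)·(+0.561995-0.827140i) = +0.139931-0.169581i

Re=0.1399 Im=-0.1696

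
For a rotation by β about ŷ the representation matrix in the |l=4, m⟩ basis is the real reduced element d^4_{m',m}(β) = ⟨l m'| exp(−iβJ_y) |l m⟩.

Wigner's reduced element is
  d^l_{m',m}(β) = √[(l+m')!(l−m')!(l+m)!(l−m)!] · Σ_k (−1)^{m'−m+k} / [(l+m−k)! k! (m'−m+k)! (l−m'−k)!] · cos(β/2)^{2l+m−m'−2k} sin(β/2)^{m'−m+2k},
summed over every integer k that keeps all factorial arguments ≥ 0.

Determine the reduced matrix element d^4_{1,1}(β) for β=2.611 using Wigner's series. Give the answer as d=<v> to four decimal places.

d=-0.4368

d^4_{1,1}(β=2.611) via Wigner's sum:
Half-angle: c=0.262195, s=0.965015. N=√(120·6·120·6)=720.000000
The bounds max(0,m−m')=0 and min(l+m,l−m')=3 give 4 terms
  k=0: (−1)^0·720.0000/(720)·0.2622^8·0.9650^0 = +0.000022
  k=1: (−1)^1·720.0000/(48)·0.2622^6·0.9650^2 = -0.004538
  k=2: (−1)^2·720.0000/(24)·0.2622^4·0.9650^4 = +0.122958
  k=3: (−1)^3·720.0000/(72)·0.2622^2·0.9650^6 = -0.555205
d^4_{1,1}(2.611) = +0.000022 -0.004538 +0.122958 -0.555205 = -0.436763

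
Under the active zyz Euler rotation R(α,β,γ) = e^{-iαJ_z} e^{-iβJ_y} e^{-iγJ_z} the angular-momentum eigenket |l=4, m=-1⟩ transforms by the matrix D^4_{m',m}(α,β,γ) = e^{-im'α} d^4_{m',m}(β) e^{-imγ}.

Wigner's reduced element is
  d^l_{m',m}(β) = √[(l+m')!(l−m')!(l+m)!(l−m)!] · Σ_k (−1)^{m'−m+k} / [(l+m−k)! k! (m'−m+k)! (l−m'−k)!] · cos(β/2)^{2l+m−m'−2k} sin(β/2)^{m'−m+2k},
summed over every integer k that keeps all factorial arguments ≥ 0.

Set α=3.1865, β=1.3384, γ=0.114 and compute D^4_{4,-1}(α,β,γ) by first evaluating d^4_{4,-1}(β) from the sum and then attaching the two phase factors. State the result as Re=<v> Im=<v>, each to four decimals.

Re=-0.3310 Im=0.0218

First d^4_{4,-1}(β=1.3384), then the phase factors e^{-i(4)α} and e^{-i(-1)γ}:
With c≡cos(β/2)=0.784318 and s≡sin(β/2)=0.620359, N=[40320·1·6·120]^{1/2}=5387.986637
Admissible k: 0..0 (factorial args all ≥0)
  k=0: (−1)^5·5387.9866/(720)·0.7843^3·0.6204^5 = -0.331730
d^4_{4,-1}(1.3384) = -0.331730
D = (+0.983910-0.178665i)·(-0.331730)·(+0.993509+0.113753i) = -0.331016+0.021756i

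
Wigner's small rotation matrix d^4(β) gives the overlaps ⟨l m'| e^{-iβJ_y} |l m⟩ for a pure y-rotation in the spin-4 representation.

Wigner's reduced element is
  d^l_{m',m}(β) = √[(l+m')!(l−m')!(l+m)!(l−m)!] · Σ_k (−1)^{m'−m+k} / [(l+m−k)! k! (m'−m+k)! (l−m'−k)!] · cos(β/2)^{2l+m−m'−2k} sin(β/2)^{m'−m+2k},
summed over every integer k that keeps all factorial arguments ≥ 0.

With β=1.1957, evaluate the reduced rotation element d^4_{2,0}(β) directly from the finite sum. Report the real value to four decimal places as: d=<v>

d^4_{2,0}(β=1.1957) via Wigner's sum:
With c≡cos(β/2)=0.826548 and s≡sin(β/2)=0.562867, N=[720·2·24·24]^{1/2}=910.735966
Admissible k: 0..2 (factorial args all ≥0)
  k=0: (−1)^2·910.7360/(96)·0.8265^6·0.5629^2 = +0.958385
  k=1: (−1)^3·910.7360/(36)·0.8265^4·0.5629^4 = -1.185179
  k=2: (−1)^4·910.7360/(96)·0.8265^2·0.5629^6 = +0.206106
d^4_{2,0}(1.1957) = +0.958385 -1.185179 +0.206106 = -0.020688

d=-0.0207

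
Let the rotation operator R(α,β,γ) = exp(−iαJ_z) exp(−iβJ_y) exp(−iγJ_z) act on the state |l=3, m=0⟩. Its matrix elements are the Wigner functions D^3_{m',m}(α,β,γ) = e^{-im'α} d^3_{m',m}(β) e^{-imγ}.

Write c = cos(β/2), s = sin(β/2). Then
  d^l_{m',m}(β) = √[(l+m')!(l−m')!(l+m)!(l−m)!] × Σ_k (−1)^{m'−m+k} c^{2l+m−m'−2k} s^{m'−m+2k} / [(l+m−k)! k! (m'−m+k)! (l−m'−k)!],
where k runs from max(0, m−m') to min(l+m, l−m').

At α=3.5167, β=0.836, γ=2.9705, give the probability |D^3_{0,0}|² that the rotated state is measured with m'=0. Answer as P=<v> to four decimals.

P=0.0636

Split into d^3_{0,0}(β=0.836) × two z-phases.
With c≡cos(β/2)=0.913903 and s≡sin(β/2)=0.405933, N=[6·6·6·6]^{1/2}=36.000000
k∈{0,1,2,3} keeps every argument non-negative
  k=0: (−1)^0·36.0000/(36)·0.9139^6·0.4059^0 = +0.582639
  k=1: (−1)^1·36.0000/(4)·0.9139^4·0.4059^2 = -1.034551
  k=2: (−1)^2·36.0000/(4)·0.9139^2·0.4059^4 = +0.204109
  k=3: (−1)^3·36.0000/(36)·0.9139^0·0.4059^6 = -0.004474
d^3_{0,0}(0.836) = +0.582639 -1.034551 +0.204109 -0.004474 = -0.252278
|D^3_{0,0}|² = |d^3_{0,0}(β)|² = (-0.252278)² = 0.063644 (the z-rotation phases have unit modulus)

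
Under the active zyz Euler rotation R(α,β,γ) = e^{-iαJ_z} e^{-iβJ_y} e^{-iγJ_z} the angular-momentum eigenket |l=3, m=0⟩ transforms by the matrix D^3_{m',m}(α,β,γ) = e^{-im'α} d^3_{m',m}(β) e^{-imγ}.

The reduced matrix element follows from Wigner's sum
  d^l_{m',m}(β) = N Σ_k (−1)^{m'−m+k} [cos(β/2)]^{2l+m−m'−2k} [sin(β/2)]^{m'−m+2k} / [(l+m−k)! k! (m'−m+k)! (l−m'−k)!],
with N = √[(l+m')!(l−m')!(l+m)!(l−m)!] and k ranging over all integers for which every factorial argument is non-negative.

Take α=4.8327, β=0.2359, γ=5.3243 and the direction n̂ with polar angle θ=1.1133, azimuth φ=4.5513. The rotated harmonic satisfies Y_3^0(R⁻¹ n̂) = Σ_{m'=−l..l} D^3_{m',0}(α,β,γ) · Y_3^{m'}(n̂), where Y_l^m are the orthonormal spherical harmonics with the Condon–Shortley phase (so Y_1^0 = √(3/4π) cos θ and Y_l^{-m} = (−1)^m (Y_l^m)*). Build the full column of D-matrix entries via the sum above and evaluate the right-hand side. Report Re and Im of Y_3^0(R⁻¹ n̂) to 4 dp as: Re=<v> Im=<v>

Re=-0.2377 Im=0.0000

Need the full column D^3_{m',0} for m'=−3..3 at α=4.8327, β=0.2359, γ=5.3243.
cos(β/2)=0.993052, sin(β/2)=0.117677
d^3_{-3,0}: single k=3 term ⇒ +0.007137;  D = -0.002520+0.006677i
d^3_{-2,0}: k∈[2..3] ⇒ +0.073761 -0.001036 = +0.072726;  D = -0.070630-0.017331i
d^3_{-1,0}: k∈[1..3] ⇒ +0.393678 -0.016584 +0.000078 = +0.377171;  D = +0.045268-0.374445i
d^3_{0,0}: k∈[0..3] ⇒ +0.959029 -0.121202 +0.001702 -0.000003 = +0.839526;  D = +0.839526+0.000000i
d^3_{1,0}: k∈[0..2] ⇒ -0.393678 +0.016584 -0.000078 = -0.377171;  D = -0.045268-0.374445i
d^3_{2,0}: k∈[0..1] ⇒ +0.073761 -0.001036 = +0.072726;  D = -0.070630+0.017331i
d^3_{3,0}: single k=0 term ⇒ -0.007137;  D = +0.002520+0.006677i
Y_3^{m'}(θ=1.1133,φ=4.5513) and Σ D·Y over m':
  (-0.0025+0.0067i)·(+0.1400-0.2668i)  (-0.0706-0.0173i)·(-0.3446-0.1150i)  (+0.0453-0.3744i)·(+0.0011-0.0070i)  (+0.8395+0.0000i)·(-0.3337+0.0000i)  (-0.0453-0.3744i)·(-0.0011-0.0070i)  (-0.0706+0.0173i)·(-0.3446+0.1150i)  (+0.0025+0.0067i)·(-0.1400-0.2668i)
Y_3^0(R⁻¹ n̂) = -0.237744-0.000000i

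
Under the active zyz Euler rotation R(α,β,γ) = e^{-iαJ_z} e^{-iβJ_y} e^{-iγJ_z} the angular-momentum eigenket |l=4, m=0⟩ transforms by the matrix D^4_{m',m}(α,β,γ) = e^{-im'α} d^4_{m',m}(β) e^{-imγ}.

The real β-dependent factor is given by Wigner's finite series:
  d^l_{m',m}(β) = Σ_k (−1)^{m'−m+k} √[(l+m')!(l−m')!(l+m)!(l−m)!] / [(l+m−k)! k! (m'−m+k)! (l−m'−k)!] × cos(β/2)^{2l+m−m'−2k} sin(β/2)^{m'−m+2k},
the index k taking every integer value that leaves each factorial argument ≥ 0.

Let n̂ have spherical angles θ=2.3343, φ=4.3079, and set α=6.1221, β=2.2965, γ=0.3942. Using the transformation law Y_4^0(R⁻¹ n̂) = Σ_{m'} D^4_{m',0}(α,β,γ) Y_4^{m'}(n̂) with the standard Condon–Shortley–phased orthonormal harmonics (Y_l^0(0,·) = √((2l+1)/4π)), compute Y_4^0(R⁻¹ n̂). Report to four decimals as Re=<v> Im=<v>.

Need the full column D^4_{m',0} for m'=−4..4 at α=6.1221, β=2.2965, γ=0.3942.
cos(β/2)=0.410084, sin(β/2)=0.912048
d^4_{-4,0}: single k=4 term ⇒ +0.163724;  D = +0.130896-0.098344i
d^4_{-3,0}: k∈[3..4] ⇒ +0.104107 -0.514957 = -0.410849;  D = -0.363802+0.190907i
d^4_{-2,0}: k∈[2..4] ⇒ +0.037531 -0.495053 +0.918274 = +0.460752;  D = +0.437047-0.145886i
d^4_{-1,0}: k∈[1..4] ⇒ +0.007955 -0.236093 +1.167812 -0.962744 = -0.023070;  D = -0.022772+0.003700i
d^4_{0,0}: k∈[0..4] ⇒ +0.000800 -0.063298 +0.704473 -1.548714 +0.478785 = -0.427954;  D = -0.427954+0.000000i
d^4_{1,0}: k∈[0..3] ⇒ -0.007955 +0.236093 -1.167812 +0.962744 = +0.023070;  D = +0.022772+0.003700i
d^4_{2,0}: k∈[0..2] ⇒ +0.037531 -0.495053 +0.918274 = +0.460752;  D = +0.437047+0.145886i
d^4_{3,0}: k∈[0..1] ⇒ -0.104107 +0.514957 = +0.410849;  D = +0.363802+0.190907i
d^4_{4,0}: single k=0 term ⇒ +0.163724;  D = +0.130896+0.098344i
Y_4^{m'}(θ=2.3343,φ=4.3079) and Σ D·Y over m':
  (+0.1309-0.0983i)·(-0.0057+0.1204i)  (-0.3638+0.1909i)·(-0.3057+0.1141i)  (+0.4370-0.1459i)·(-0.2828-0.2965i)  (-0.0228+0.0037i)·(+0.0323-0.0753i)  (-0.4280+0.0000i)·(-0.3536+0.0000i)  (+0.0228+0.0037i)·(-0.0323-0.0753i)  (+0.4370+0.1459i)·(-0.2828+0.2965i)  (+0.3638+0.1909i)·(+0.3057+0.1141i)  (+0.1309+0.0983i)·(-0.0057-0.1204i)
Y_4^0(R⁻¹ n̂) = +0.017764-0.000000i

Re=0.0178 Im=0.0000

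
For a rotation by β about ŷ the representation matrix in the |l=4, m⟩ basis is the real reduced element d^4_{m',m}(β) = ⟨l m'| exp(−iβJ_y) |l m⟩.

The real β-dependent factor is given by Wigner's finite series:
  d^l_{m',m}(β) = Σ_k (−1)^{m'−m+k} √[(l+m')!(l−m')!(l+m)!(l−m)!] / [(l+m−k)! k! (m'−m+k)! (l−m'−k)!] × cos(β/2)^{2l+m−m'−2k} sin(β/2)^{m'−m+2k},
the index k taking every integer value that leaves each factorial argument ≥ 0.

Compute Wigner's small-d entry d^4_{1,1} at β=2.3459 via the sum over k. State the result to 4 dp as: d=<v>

d^4_{1,1}(β=2.3459) via Wigner's sum:
With c≡cos(β/2)=0.387434 and s≡sin(β/2)=0.921898, N=[120·6·120·6]^{1/2}=720.000000
k: max(0,(1)−(1))=0 … min(4+(1),4−(1))=3
  k=0: (−1)^0·720.0000/(720)·0.3874^8·0.9219^0 = +0.000508
  k=1: (−1)^1·720.0000/(48)·0.3874^6·0.9219^2 = -0.043116
  k=2: (−1)^2·720.0000/(24)·0.3874^4·0.9219^4 = +0.488249
  k=3: (−1)^3·720.0000/(72)·0.3874^2·0.9219^6 = -0.921491
d^4_{1,1}(2.3459) = +0.000508 -0.043116 +0.488249 -0.921491 = -0.475850

d=-0.4758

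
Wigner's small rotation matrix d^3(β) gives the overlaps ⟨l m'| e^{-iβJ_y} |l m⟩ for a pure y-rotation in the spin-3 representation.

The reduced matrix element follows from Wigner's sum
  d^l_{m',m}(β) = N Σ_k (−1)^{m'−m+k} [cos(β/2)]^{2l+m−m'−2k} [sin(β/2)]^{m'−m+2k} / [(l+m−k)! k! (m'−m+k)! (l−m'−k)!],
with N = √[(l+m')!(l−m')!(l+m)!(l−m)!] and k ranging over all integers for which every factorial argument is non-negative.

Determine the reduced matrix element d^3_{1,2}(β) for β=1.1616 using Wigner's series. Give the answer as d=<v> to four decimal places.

d=0.0982

d^3_{1,2}(β=1.1616) via Wigner's sum:
c=cos(1.1616/2)=0.836024, s=sin(1.1616/2)=0.548693; N=√[24·2·120·1]=75.894664
k∈{1,2} keeps every argument non-negative
  k=1: (−1)^0·75.8947/(24)·0.8360^5·0.5487^1 = +0.708636
  k=2: (−1)^1·75.8947/(12)·0.8360^3·0.5487^3 = -0.610484
d^3_{1,2}(1.1616) = +0.708636 -0.610484 = +0.098152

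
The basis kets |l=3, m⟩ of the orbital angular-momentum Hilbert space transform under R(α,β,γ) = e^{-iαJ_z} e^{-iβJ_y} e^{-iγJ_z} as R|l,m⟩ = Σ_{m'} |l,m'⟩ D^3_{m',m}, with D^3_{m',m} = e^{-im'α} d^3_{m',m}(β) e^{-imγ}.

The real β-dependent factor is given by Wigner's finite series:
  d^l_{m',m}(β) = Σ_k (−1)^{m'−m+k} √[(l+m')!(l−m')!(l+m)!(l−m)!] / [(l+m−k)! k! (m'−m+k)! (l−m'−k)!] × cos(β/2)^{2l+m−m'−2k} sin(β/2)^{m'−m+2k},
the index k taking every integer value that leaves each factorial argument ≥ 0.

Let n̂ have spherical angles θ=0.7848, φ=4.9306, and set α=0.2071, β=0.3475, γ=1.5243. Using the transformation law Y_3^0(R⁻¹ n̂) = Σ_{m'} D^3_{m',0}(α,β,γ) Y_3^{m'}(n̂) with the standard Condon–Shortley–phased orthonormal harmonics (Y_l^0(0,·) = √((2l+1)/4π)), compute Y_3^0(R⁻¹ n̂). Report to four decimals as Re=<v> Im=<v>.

Need the full column D^3_{m',0} for m'=−3..3 at α=0.2071, β=0.3475, γ=1.5243.
cos(β/2)=0.984943, sin(β/2)=0.172877
d^3_{-3,0}: single k=3 term ⇒ +0.022078;  D = +0.017952+0.012851i
d^3_{-2,0}: k∈[2..3] ⇒ +0.154057 -0.004746 = +0.149311;  D = +0.136685+0.060091i
d^3_{-1,0}: k∈[1..3] ⇒ +0.555117 -0.051305 +0.000527 = +0.504339;  D = +0.493562+0.103704i
d^3_{0,0}: k∈[0..3] ⇒ +0.912993 -0.253141 +0.007799 -0.000027 = +0.667624;  D = +0.667624+0.000000i
d^3_{1,0}: k∈[0..2] ⇒ -0.555117 +0.051305 -0.000527 = -0.504339;  D = -0.493562+0.103704i
d^3_{2,0}: k∈[0..1] ⇒ +0.154057 -0.004746 = +0.149311;  D = +0.136685-0.060091i
d^3_{3,0}: single k=0 term ⇒ -0.022078;  D = -0.017952+0.012851i
Y_3^{m'}(θ=0.7848,φ=4.9306) and Σ D·Y over m':
  (+0.0180+0.0129i)·(-0.0897-0.1168i)  (+0.1367+0.0601i)·(-0.3273+0.1526i)  (+0.4936+0.1037i)·(+0.0743+0.3351i)  (+0.6676+0.0000i)·(-0.1312+0.0000i)  (-0.4936+0.1037i)·(-0.0743+0.3351i)  (+0.1367-0.0601i)·(-0.3273-0.1526i)  (-0.0180+0.0129i)·(+0.0897-0.1168i)
Y_3^0(R⁻¹ n̂) = -0.191789-0.000000i

Re=-0.1918 Im=0.0000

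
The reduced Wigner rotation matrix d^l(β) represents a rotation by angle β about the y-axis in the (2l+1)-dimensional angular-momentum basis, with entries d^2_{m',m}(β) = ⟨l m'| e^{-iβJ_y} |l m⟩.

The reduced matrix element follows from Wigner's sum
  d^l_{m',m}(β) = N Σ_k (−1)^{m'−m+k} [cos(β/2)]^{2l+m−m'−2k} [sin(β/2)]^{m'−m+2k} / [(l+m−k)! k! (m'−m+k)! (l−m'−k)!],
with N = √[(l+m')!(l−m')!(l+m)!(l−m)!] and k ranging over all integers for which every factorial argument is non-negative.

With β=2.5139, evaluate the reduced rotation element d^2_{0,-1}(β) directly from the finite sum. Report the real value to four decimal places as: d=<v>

d^2_{0,-1}(β=2.5139) via Wigner's sum:
With c≡cos(β/2)=0.308719 and s≡sin(β/2)=0.951153, N=[2·2·1·6]^{1/2}=4.898979
The bounds max(0,m−m')=0 and min(l+m,l−m')=1 give 2 terms
  k=0: (−1)^1·4.8990/(2)·0.3087^3·0.9512^1 = -0.068552
  k=1: (−1)^2·4.8990/(2)·0.3087^1·0.9512^3 = +0.650715
d^2_{0,-1}(2.5139) = -0.068552 +0.650715 = +0.582163

d=0.5822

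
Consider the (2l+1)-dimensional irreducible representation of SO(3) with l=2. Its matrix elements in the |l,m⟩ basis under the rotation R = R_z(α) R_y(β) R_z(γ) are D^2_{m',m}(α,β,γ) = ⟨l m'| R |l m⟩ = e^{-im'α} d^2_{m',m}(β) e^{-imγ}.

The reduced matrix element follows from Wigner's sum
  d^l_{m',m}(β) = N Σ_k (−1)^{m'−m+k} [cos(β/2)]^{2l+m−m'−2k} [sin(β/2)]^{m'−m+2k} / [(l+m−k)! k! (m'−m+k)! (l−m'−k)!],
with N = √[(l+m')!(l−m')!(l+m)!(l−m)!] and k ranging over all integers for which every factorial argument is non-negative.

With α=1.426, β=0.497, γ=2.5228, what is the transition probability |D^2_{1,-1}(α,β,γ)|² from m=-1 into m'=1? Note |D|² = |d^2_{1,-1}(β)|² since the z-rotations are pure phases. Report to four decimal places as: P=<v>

P=0.0278

First d^2_{1,-1}(β=0.497), then the phase factors e^{-i(1)α} and e^{-i(-1)γ}:
c=cos(0.497/2)=0.969282, s=sin(0.497/2)=0.245950; N=√[6·1·1·6]=6.000000
k∈{0,1} keeps every argument non-negative
  k=0: (−1)^2·6.0000/(2)·0.9693^2·0.2460^2 = +0.170497
  k=1: (−1)^3·6.0000/(6)·0.9693^0·0.2460^4 = -0.003659
d^2_{1,-1}(0.497) = +0.170497 -0.003659 = +0.166838
|D^2_{1,-1}|² = |d^2_{1,-1}(β)|² = (+0.166838)² = 0.027835 (the z-rotation phases have unit modulus)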